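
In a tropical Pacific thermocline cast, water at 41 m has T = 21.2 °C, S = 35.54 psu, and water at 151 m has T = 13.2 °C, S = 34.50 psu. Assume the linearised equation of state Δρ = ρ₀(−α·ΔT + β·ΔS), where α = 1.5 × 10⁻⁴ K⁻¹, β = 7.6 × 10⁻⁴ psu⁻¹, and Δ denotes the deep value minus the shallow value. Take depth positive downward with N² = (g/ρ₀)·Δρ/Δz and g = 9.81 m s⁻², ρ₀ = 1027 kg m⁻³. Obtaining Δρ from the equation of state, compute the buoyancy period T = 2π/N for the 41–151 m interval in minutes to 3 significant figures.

17.3 min

ΔT = -8.0 K, ΔS = -1.04 psu (deep − shallow).
Δρ/ρ₀ = −αΔT + βΔS = 1.20 × 10⁻³ − 7.904 × 10⁻⁴ = 4.096 × 10⁻⁴, so Δρ ≈ 0.4207 kg m⁻³.
N² = (g/ρ₀)·Δρ/Δz = g·(Δρ/ρ₀)/Δz = 9.81 × 4.096 × 10⁻⁴ / 110 = 3.6529 × 10⁻⁵ s⁻².
N = √(3.6529 × 10⁻⁵) = 6.0439 × 10⁻³ rad s⁻¹ → T = 2π/N = 1.0396 × 10³ s = 17.327 min ≈ 17.3 min.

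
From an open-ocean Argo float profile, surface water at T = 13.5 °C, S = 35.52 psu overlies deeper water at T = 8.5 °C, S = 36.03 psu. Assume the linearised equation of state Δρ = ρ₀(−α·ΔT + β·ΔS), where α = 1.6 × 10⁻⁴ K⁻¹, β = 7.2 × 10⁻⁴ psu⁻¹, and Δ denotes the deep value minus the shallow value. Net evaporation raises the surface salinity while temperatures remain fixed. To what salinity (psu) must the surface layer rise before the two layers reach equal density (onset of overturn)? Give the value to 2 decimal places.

37.14 psu

Neutral buoyancy requires −α(T_deep − T_surf) + β(S_deep − S_surf′) = 0.
S_surf′ = S_deep − (α/β)·ΔT = 36.03 − (1.6 × 10⁻⁴/7.2 × 10⁻⁴)·(-5.0) = 37.1411 psu.
Increase required: 37.1411 − 35.52 = 1.6211 psu.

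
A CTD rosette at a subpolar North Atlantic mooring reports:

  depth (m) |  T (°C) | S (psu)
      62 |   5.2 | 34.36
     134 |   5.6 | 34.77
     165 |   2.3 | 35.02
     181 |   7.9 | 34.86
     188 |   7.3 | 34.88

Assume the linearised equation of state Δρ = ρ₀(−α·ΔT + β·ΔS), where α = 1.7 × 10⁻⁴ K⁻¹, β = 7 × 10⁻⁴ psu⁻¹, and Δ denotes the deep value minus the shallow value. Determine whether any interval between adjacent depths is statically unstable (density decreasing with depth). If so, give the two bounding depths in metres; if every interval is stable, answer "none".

165–181 m

Evaluate Δρ/ρ₀ = −αΔT + βΔS across each adjacent pair:
  62–134 m: −αΔT+βΔS = −(1.7 × 10⁻⁴)(+0.4)+(7 × 10⁻⁴)(+0.41) = 2.2 × 10⁻⁴ → stable
  134–165 m: −αΔT+βΔS = −(1.7 × 10⁻⁴)(-3.3)+(7 × 10⁻⁴)(+0.25) = 7.4 × 10⁻⁴ → stable
  165–181 m: −αΔT+βΔS = −(1.7 × 10⁻⁴)(+5.6)+(7 × 10⁻⁴)(-0.16) = -1.1 × 10⁻³ → UNSTABLE
  181–188 m: −αΔT+βΔS = −(1.7 × 10⁻⁴)(-0.6)+(7 × 10⁻⁴)(+0.02) = 1.2 × 10⁻⁴ → stable
The 165–181 m interval has Δρ < 0: lighter water underlies denser water.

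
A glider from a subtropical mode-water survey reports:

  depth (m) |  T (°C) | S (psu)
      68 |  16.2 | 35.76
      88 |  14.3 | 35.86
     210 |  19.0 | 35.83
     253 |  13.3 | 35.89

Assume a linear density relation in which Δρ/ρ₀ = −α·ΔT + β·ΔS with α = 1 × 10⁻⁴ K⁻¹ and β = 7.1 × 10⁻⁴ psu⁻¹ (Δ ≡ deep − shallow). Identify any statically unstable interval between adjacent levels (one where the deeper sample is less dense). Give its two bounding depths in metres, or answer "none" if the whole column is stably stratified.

88–210 m

Evaluate Δρ/ρ₀ = −αΔT + βΔS across each adjacent pair:
  68–88 m: −αΔT+βΔS = −(1 × 10⁻⁴)(-1.9)+(7.1 × 10⁻⁴)(+0.10) = 2.6 × 10⁻⁴ → stable
  88–210 m: −αΔT+βΔS = −(1 × 10⁻⁴)(+4.7)+(7.1 × 10⁻⁴)(-0.03) = -4.9 × 10⁻⁴ → UNSTABLE
  210–253 m: −αΔT+βΔS = −(1 × 10⁻⁴)(-5.7)+(7.1 × 10⁻⁴)(+0.06) = 6.1 × 10⁻⁴ → stable
The 88–210 m interval has Δρ < 0: lighter water underlies denser water.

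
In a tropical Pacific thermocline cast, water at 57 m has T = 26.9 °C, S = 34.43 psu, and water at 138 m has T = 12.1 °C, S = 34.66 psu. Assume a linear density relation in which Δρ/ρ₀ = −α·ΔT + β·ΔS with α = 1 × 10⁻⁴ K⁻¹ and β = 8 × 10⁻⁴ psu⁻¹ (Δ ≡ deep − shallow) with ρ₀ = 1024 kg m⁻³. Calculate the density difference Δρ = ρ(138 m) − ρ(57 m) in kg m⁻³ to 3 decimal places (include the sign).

+1.704 kg m⁻³

ΔT = -14.8 K, ΔS = +0.23 psu (deep − shallow).
Δρ/ρ₀ = −(1 × 10⁻⁴)(-14.8) + (8 × 10⁻⁴)(+0.23) = 1.664 × 10⁻³.
Δρ = 1024 × (1.664 × 10⁻³) = +1.704 kg m⁻³.
Positive Δρ: denser below, stable.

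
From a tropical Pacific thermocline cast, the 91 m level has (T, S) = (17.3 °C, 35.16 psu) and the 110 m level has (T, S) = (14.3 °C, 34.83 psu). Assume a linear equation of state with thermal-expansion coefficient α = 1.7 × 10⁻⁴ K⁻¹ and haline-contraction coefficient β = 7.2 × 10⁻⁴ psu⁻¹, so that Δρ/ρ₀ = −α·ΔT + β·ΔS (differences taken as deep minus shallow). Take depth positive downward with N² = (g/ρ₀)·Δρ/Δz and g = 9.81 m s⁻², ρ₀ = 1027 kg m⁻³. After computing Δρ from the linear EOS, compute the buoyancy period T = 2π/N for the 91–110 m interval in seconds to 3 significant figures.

530 s

ΔT = -3.0 K, ΔS = -0.33 psu (deep − shallow).
Δρ/ρ₀ = −αΔT + βΔS = 5.10 × 10⁻⁴ − 2.376 × 10⁻⁴ = 2.724 × 10⁻⁴, so Δρ ≈ 0.2798 kg m⁻³.
N² = (g/ρ₀)·Δρ/Δz = g·(Δρ/ρ₀)/Δz = 9.81 × 2.724 × 10⁻⁴ / 19 = 1.4064 × 10⁻⁴ s⁻².
N = √(1.4064 × 10⁻⁴) = 0.011859 rad s⁻¹ → T = 2π/N = 529.82 s ≈ 530 s.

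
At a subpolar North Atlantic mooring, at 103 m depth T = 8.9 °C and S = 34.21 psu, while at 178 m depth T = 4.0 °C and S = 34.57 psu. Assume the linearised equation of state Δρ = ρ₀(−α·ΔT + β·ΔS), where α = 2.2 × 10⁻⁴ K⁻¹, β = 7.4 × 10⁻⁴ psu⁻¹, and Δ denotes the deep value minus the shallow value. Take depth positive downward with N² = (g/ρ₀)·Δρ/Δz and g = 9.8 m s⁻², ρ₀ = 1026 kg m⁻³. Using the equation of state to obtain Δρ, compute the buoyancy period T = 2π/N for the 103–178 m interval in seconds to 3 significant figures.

474 s

ΔT = -4.9 K, ΔS = +0.36 psu (deep − shallow).
Δρ/ρ₀ = −αΔT + βΔS = 1.078 × 10⁻³ + 2.664 × 10⁻⁴ = 1.3444 × 10⁻³, so Δρ ≈ 1.379 kg m⁻³.
N² = (g/ρ₀)·Δρ/Δz = g·(Δρ/ρ₀)/Δz = 9.8 × 1.3444 × 10⁻³ / 75 = 1.7567 × 10⁻⁴ s⁻².
N = √(1.7567 × 10⁻⁴) = 0.013254 rad s⁻¹ → T = 2π/N = 474.06 s ≈ 474 s.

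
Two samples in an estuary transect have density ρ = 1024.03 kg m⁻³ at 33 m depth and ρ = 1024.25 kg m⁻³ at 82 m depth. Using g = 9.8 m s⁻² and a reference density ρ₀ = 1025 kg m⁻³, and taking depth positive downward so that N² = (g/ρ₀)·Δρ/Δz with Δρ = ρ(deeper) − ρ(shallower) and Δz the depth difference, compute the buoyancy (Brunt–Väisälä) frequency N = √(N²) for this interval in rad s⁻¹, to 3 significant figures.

Δρ = 1024.25 − 1024.03 = 0.22 kg m⁻³ over Δz = 82 − 33 = 49 m.
N² = (9.8/1025) × (0.22/49) = 4.2927 × 10⁻⁵ s⁻².
N = √(4.2927 × 10⁻⁵) = 6.5519 × 10⁻³ rad s⁻¹ ≈ 6.55 × 10⁻³ rad s⁻¹.

6.55 × 10⁻³ rad s⁻¹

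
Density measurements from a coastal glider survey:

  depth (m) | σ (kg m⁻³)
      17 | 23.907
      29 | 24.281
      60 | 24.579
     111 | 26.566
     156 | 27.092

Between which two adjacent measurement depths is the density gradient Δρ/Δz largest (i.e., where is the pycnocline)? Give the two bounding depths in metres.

Compute the density gradient over each adjacent pair:
  17–29 m: Δρ/Δz = 0.374/12 = 0.031 kg m⁻⁴
  29–60 m: Δρ/Δz = 0.298/31 = 9.6 × 10⁻³ kg m⁻⁴
  60–111 m: Δρ/Δz = 1.987/51 = 0.039 kg m⁻⁴
  111–156 m: Δρ/Δz = 0.526/45 = 0.012 kg m⁻⁴
The largest gradient is in the 60–111 m interval — the pycnocline.

60–111 m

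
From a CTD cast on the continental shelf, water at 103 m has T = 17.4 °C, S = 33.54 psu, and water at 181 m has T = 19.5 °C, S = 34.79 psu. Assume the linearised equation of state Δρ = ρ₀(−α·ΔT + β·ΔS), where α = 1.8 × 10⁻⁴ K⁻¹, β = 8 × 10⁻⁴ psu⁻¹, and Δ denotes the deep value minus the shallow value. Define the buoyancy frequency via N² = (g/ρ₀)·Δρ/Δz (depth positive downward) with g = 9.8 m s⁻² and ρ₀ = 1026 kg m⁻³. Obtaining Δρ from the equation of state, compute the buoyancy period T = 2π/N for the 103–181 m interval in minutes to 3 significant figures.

ΔT = +2.1 K, ΔS = +1.25 psu (deep − shallow).
Δρ/ρ₀ = −αΔT + βΔS = -3.78 × 10⁻⁴ + 1.00 × 10⁻³ = 6.22 × 10⁻⁴, so Δρ ≈ 0.6382 kg m⁻³.
N² = (g/ρ₀)·Δρ/Δz = g·(Δρ/ρ₀)/Δz = 9.8 × 6.22 × 10⁻⁴ / 78 = 7.8149 × 10⁻⁵ s⁻².
N = √(7.8149 × 10⁻⁵) = 8.8402 × 10⁻³ rad s⁻¹ → T = 2π/N = 710.75 s = 11.846 min ≈ 11.8 min.

11.8 min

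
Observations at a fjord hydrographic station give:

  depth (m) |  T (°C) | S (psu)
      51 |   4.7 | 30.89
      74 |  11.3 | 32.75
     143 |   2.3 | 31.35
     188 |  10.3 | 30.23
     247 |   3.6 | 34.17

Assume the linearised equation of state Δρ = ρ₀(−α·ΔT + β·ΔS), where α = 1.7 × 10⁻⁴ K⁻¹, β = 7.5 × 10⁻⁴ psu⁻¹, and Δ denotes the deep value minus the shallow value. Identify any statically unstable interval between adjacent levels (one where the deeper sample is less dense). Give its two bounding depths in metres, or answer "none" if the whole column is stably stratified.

143–188 m

Evaluate Δρ/ρ₀ = −αΔT + βΔS across each adjacent pair:
  51–74 m: −αΔT+βΔS = −(1.7 × 10⁻⁴)(+6.6)+(7.5 × 10⁻⁴)(+1.86) = 2.7 × 10⁻⁴ → stable
  74–143 m: −αΔT+βΔS = −(1.7 × 10⁻⁴)(-9.0)+(7.5 × 10⁻⁴)(-1.40) = 4.8 × 10⁻⁴ → stable
  143–188 m: −αΔT+βΔS = −(1.7 × 10⁻⁴)(+8.0)+(7.5 × 10⁻⁴)(-1.12) = -2.2 × 10⁻³ → UNSTABLE
  188–247 m: −αΔT+βΔS = −(1.7 × 10⁻⁴)(-6.7)+(7.5 × 10⁻⁴)(+3.94) = 4.1 × 10⁻³ → stable
The 143–188 m interval has Δρ < 0: lighter water underlies denser water.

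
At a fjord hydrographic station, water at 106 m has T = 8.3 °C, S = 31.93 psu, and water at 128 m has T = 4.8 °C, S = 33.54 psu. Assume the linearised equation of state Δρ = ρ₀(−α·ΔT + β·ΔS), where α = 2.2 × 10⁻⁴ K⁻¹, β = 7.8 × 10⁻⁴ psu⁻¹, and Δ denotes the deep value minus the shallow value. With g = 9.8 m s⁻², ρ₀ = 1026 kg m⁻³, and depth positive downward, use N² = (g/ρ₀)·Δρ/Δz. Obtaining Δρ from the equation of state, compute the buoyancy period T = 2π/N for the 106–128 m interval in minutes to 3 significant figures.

3.49 min

ΔT = -3.5 K, ΔS = +1.61 psu (deep − shallow).
Δρ/ρ₀ = −αΔT + βΔS = 7.70 × 10⁻⁴ + 1.2558 × 10⁻³ = 2.0258 × 10⁻³, so Δρ ≈ 2.078 kg m⁻³.
N² = (g/ρ₀)·Δρ/Δz = g·(Δρ/ρ₀)/Δz = 9.8 × 2.0258 × 10⁻³ / 22 = 9.0240 × 10⁻⁴ s⁻².
N = √(9.0240 × 10⁻⁴) = 0.030040 rad s⁻¹ → T = 2π/N = 209.16 s = 3.4860 min ≈ 3.49 min.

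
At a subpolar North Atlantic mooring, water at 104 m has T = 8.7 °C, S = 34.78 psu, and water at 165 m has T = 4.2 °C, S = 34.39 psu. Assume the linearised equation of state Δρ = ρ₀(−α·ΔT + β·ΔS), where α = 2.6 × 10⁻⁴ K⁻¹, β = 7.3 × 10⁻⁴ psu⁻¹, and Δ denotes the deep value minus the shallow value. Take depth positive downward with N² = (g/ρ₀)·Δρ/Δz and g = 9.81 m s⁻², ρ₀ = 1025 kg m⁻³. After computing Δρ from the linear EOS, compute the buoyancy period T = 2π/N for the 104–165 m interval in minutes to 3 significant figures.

8.78 min

ΔT = -4.5 K, ΔS = -0.39 psu (deep − shallow).
Δρ/ρ₀ = −αΔT + βΔS = 1.17 × 10⁻³ − 2.847 × 10⁻⁴ = 8.853 × 10⁻⁴, so Δρ ≈ 0.9074 kg m⁻³.
N² = (g/ρ₀)·Δρ/Δz = g·(Δρ/ρ₀)/Δz = 9.81 × 8.853 × 10⁻⁴ / 61 = 1.4237 × 10⁻⁴ s⁻².
N = √(1.4237 × 10⁻⁴) = 0.011932 rad s⁻¹ → T = 2π/N = 526.58 s = 8.7763 min ≈ 8.78 min.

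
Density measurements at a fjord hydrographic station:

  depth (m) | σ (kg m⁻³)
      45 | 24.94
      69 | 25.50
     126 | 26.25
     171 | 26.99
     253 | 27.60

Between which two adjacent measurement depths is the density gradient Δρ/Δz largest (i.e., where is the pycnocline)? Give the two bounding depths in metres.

Compute the density gradient over each adjacent pair:
  45–69 m: Δρ/Δz = 0.56/24 = 0.023 kg m⁻⁴
  69–126 m: Δρ/Δz = 0.75/57 = 0.013 kg m⁻⁴
  126–171 m: Δρ/Δz = 0.74/45 = 0.016 kg m⁻⁴
  171–253 m: Δρ/Δz = 0.61/82 = 7.4 × 10⁻³ kg m⁻⁴
The largest gradient is in the 45–69 m interval — the pycnocline.

45–69 m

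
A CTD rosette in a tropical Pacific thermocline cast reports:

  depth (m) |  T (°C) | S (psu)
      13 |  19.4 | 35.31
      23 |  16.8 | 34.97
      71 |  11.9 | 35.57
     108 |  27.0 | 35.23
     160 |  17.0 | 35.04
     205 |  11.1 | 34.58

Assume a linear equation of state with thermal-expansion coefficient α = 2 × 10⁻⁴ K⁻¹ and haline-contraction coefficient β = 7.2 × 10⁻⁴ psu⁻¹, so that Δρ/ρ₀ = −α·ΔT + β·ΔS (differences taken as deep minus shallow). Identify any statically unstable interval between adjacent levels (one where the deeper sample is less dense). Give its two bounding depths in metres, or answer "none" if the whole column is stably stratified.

71–108 m

Evaluate Δρ/ρ₀ = −αΔT + βΔS across each adjacent pair:
  13–23 m: −αΔT+βΔS = −(2 × 10⁻⁴)(-2.6)+(7.2 × 10⁻⁴)(-0.34) = 2.8 × 10⁻⁴ → stable
  23–71 m: −αΔT+βΔS = −(2 × 10⁻⁴)(-4.9)+(7.2 × 10⁻⁴)(+0.60) = 1.4 × 10⁻³ → stable
  71–108 m: −αΔT+βΔS = −(2 × 10⁻⁴)(+15.1)+(7.2 × 10⁻⁴)(-0.34) = -3.3 × 10⁻³ → UNSTABLE
  108–160 m: −αΔT+βΔS = −(2 × 10⁻⁴)(-10.0)+(7.2 × 10⁻⁴)(-0.19) = 1.9 × 10⁻³ → stable
  160–205 m: −αΔT+βΔS = −(2 × 10⁻⁴)(-5.9)+(7.2 × 10⁻⁴)(-0.46) = 8.5 × 10⁻⁴ → stable
The 71–108 m interval has Δρ < 0: lighter water underlies denser water.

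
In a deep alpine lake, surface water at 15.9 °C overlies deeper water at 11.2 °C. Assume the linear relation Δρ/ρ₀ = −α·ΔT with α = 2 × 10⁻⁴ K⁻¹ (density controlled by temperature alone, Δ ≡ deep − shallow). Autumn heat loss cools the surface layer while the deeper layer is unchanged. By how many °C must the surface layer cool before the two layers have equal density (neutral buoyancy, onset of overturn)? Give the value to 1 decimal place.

4.7 °C

With temperature the only control, equal density requires T_surf′ = T_deep.
T_surf′ = 11.2 °C.
Cooling required: 15.9 − 11.2 = 4.7 °C.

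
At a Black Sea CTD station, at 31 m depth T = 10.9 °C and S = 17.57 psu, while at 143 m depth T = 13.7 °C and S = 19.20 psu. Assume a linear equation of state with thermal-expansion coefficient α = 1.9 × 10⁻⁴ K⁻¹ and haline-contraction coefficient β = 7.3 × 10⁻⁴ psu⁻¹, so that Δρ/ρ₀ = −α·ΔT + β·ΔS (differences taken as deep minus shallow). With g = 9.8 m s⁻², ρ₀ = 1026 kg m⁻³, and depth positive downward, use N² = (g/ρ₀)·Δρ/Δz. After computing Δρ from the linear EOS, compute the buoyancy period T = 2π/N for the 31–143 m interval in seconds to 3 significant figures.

ΔT = +2.8 K, ΔS = +1.63 psu (deep − shallow).
Δρ/ρ₀ = −αΔT + βΔS = -5.32 × 10⁻⁴ + 1.1899 × 10⁻³ = 6.579 × 10⁻⁴, so Δρ ≈ 0.6750 kg m⁻³.
N² = (g/ρ₀)·Δρ/Δz = g·(Δρ/ρ₀)/Δz = 9.8 × 6.579 × 10⁻⁴ / 112 = 5.7566 × 10⁻⁵ s⁻².
N = √(5.7566 × 10⁻⁵) = 7.5872 × 10⁻³ rad s⁻¹ → T = 2π/N = 828.13 s ≈ 828 s.

828 s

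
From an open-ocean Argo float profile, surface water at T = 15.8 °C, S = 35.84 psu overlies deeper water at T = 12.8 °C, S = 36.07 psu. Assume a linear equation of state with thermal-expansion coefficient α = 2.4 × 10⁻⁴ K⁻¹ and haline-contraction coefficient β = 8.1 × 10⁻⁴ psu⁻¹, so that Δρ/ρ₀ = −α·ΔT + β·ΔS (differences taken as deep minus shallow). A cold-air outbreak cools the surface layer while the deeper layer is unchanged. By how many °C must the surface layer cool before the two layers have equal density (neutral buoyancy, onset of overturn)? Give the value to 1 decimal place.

Neutral buoyancy requires Δρ = 0, i.e. −α(T_deep − T_surf′) + β(S_deep − S_surf) = 0.
T_surf′ = T_deep − (β/α)·ΔS = 12.8 − (8.1 × 10⁻⁴/2.4 × 10⁻⁴)·(+0.23) = 12.024 °C.
Cooling required: 15.8 − (12.024) = 3.776 °C.

3.8 °C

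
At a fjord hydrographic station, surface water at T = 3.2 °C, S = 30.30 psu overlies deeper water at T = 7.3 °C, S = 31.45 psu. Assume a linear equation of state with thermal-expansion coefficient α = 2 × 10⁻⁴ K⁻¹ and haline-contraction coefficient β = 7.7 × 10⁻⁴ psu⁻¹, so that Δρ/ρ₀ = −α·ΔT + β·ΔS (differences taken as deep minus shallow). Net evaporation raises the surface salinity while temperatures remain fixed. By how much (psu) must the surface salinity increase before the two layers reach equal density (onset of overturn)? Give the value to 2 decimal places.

0.09 psu

Neutral buoyancy requires −α(T_deep − T_surf) + β(S_deep − S_surf′) = 0.
S_surf′ = S_deep − (α/β)·ΔT = 31.45 − (2 × 10⁻⁴/7.7 × 10⁻⁴)·(+4.1) = 30.3851 psu.
Increase required: 30.3851 − 30.30 = 0.0851 psu.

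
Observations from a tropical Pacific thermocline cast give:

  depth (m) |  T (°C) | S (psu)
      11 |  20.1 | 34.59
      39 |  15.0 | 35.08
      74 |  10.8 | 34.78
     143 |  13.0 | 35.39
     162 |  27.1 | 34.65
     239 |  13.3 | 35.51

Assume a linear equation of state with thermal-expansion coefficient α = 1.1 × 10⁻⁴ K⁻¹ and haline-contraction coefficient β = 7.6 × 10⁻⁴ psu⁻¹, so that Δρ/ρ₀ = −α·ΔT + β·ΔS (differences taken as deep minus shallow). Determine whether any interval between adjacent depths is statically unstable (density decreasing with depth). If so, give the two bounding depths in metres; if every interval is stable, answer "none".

Evaluate Δρ/ρ₀ = −αΔT + βΔS across each adjacent pair:
  11–39 m: −αΔT+βΔS = −(1.1 × 10⁻⁴)(-5.1)+(7.6 × 10⁻⁴)(+0.49) = 9.3 × 10⁻⁴ → stable
  39–74 m: −αΔT+βΔS = −(1.1 × 10⁻⁴)(-4.2)+(7.6 × 10⁻⁴)(-0.30) = 2.3 × 10⁻⁴ → stable
  74–143 m: −αΔT+βΔS = −(1.1 × 10⁻⁴)(+2.2)+(7.6 × 10⁻⁴)(+0.61) = 2.2 × 10⁻⁴ → stable
  143–162 m: −αΔT+βΔS = −(1.1 × 10⁻⁴)(+14.1)+(7.6 × 10⁻⁴)(-0.74) = -2.1 × 10⁻³ → UNSTABLE
  162–239 m: −αΔT+βΔS = −(1.1 × 10⁻⁴)(-13.8)+(7.6 × 10⁻⁴)(+0.86) = 2.2 × 10⁻³ → stable
The 143–162 m interval has Δρ < 0: lighter water underlies denser water.

143–162 m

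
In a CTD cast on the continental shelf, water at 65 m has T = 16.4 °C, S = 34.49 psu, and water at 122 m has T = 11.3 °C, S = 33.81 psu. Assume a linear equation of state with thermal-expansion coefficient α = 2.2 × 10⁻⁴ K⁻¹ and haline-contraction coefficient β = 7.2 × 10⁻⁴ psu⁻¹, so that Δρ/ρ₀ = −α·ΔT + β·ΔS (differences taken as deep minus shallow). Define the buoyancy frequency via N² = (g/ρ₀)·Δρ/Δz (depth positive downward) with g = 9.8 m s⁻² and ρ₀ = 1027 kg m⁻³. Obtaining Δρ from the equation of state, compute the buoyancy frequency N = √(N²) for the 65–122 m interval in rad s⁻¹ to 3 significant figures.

ΔT = -5.1 K, ΔS = -0.68 psu (deep − shallow).
Δρ/ρ₀ = −αΔT + βΔS = 1.122 × 10⁻³ − 4.896 × 10⁻⁴ = 6.324 × 10⁻⁴, so Δρ ≈ 0.6495 kg m⁻³.
N² = (g/ρ₀)·Δρ/Δz = g·(Δρ/ρ₀)/Δz = 9.8 × 6.324 × 10⁻⁴ / 57 = 1.0873 × 10⁻⁴ s⁻².
N = √(1.0873 × 10⁻⁴) = 0.010427 rad s⁻¹ ≈ 0.0104 rad s⁻¹.

0.0104 rad s⁻¹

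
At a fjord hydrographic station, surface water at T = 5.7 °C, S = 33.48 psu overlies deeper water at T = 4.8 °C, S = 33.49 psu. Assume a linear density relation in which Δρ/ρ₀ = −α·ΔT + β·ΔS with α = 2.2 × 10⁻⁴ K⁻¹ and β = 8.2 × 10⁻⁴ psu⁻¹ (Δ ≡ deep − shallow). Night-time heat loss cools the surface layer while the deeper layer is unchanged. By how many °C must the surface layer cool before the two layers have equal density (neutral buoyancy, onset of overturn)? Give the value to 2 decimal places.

Neutral buoyancy requires Δρ = 0, i.e. −α(T_deep − T_surf′) + β(S_deep − S_surf) = 0.
T_surf′ = T_deep − (β/α)·ΔS = 4.8 − (8.2 × 10⁻⁴/2.2 × 10⁻⁴)·(+0.01) = 4.7627 °C.
Cooling required: 5.7 − (4.7627) = 0.9373 °C.

0.94 °C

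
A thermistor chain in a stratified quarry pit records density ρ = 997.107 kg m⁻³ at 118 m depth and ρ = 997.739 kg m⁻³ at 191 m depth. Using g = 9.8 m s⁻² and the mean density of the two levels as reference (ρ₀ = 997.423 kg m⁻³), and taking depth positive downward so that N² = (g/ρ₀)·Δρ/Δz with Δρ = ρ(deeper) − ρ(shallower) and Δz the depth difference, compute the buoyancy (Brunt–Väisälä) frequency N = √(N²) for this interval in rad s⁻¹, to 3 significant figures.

Δρ = 997.739 − 997.107 = 0.632 kg m⁻³ over Δz = 191 − 118 = 73 m.
N² = (9.8/997.423) × (0.632/73) = 8.5063 × 10⁻⁵ s⁻².
N = √(8.5063 × 10⁻⁵) = 9.2230 × 10⁻³ rad s⁻¹ ≈ 9.22 × 10⁻³ rad s⁻¹.
N² > 0, so the interval is statically stable.

9.22 × 10⁻³ rad s⁻¹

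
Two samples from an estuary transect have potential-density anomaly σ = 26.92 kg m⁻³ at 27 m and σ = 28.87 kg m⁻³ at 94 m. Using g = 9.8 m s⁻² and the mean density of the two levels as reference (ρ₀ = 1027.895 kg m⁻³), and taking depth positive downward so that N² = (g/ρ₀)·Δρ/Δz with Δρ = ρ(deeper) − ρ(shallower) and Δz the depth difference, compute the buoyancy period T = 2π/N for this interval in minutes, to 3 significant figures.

Δρ = 1028.87 − 1026.92 = 1.95 kg m⁻³ over Δz = 94 − 27 = 67 m.
N² = (9.8/1027.895) × (1.95/67) = 2.7748 × 10⁻⁴ s⁻².
N = √(2.7748 × 10⁻⁴) = 0.016658 rad s⁻¹, so T = 2π/N = 377.19 s = 6.2865 min ≈ 6.29 min.

6.29 min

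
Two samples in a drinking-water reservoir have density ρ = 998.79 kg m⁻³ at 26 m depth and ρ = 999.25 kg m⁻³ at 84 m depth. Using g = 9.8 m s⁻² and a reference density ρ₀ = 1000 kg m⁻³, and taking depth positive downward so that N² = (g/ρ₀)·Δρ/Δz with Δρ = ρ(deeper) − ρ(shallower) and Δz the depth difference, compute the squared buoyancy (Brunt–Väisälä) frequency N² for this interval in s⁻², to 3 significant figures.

Δρ = 999.25 − 998.79 = 0.46 kg m⁻³ over Δz = 84 − 26 = 58 m.
N² = (9.8/1000) × (0.46/58) = 7.7724 × 10⁻⁵ s⁻² ≈ 7.77 × 10⁻⁵ s⁻².
Since Δρ > 0 the layer is stably stratified.

7.77 × 10⁻⁵ s⁻²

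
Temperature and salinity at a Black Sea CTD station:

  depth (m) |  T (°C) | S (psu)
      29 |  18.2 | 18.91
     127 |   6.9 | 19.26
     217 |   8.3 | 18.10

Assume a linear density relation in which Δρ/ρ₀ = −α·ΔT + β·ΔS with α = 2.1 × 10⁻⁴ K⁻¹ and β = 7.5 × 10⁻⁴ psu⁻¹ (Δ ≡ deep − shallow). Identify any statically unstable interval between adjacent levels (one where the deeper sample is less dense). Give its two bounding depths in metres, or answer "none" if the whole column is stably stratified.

127–217 m

Evaluate Δρ/ρ₀ = −αΔT + βΔS across each adjacent pair:
  29–127 m: −αΔT+βΔS = −(2.1 × 10⁻⁴)(-11.3)+(7.5 × 10⁻⁴)(+0.35) = 2.6 × 10⁻³ → stable
  127–217 m: −αΔT+βΔS = −(2.1 × 10⁻⁴)(+1.4)+(7.5 × 10⁻⁴)(-1.16) = -1.2 × 10⁻³ → UNSTABLE
The 127–217 m interval has Δρ < 0: lighter water underlies denser water.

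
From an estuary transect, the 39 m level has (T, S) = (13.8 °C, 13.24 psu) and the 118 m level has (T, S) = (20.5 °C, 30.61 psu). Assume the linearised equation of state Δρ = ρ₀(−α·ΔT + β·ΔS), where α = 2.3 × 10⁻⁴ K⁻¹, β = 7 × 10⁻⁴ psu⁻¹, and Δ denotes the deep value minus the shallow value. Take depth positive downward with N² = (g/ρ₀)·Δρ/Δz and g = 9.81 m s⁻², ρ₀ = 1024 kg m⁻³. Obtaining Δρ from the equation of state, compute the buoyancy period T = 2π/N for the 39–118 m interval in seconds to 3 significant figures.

173 s

ΔT = +6.7 K, ΔS = +17.37 psu (deep − shallow).
Δρ/ρ₀ = −αΔT + βΔS = -1.541 × 10⁻³ + 0.012159 = 0.010618, so Δρ ≈ 10.87 kg m⁻³.
N² = (g/ρ₀)·Δρ/Δz = g·(Δρ/ρ₀)/Δz = 9.81 × 0.010618 / 79 = 1.3185 × 10⁻³ s⁻².
N = √(1.3185 × 10⁻³) = 0.036311 rad s⁻¹ → T = 2π/N = 173.04 s ≈ 173 s.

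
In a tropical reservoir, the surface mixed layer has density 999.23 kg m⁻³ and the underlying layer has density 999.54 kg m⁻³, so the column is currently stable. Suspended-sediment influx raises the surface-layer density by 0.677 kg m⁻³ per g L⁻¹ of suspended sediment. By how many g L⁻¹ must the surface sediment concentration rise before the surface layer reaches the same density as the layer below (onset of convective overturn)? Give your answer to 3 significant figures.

Density deficit of the surface layer: 999.54 − 999.23 = 0.31 kg m⁻³.
Required change = 0.31 / 0.677 = 0.458 g L⁻¹.

0.458 g L⁻¹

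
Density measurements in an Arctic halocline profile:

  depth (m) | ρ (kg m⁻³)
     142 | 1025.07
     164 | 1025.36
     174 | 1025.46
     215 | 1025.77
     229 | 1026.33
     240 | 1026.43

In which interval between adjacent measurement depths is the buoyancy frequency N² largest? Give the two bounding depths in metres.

Compute the density gradient over each adjacent pair:
  142–164 m: Δρ/Δz = 0.29/22 = 0.013 kg m⁻⁴
  164–174 m: Δρ/Δz = 0.10/10 = 0.010 kg m⁻⁴
  174–215 m: Δρ/Δz = 0.31/41 = 7.6 × 10⁻³ kg m⁻⁴
  215–229 m: Δρ/Δz = 0.56/14 = 0.040 kg m⁻⁴
  229–240 m: Δρ/Δz = 0.10/11 = 9.1 × 10⁻³ kg m⁻⁴
The largest gradient is in the 215–229 m interval — the pycnocline.

215–229 m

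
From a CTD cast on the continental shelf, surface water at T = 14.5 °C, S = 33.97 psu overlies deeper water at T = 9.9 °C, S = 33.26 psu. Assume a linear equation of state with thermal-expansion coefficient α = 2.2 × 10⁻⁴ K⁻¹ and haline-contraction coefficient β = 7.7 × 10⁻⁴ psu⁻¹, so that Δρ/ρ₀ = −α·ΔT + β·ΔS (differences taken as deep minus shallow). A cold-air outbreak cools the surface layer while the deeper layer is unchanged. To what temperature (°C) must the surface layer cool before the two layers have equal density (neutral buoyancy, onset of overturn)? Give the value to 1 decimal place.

12.4 °C

Neutral buoyancy requires Δρ = 0, i.e. −α(T_deep − T_surf′) + β(S_deep − S_surf) = 0.
T_surf′ = T_deep − (β/α)·ΔS = 9.9 − (7.7 × 10⁻⁴/2.2 × 10⁻⁴)·(-0.71) = 12.385 °C.
Cooling required: 14.5 − (12.385) = 2.115 °C.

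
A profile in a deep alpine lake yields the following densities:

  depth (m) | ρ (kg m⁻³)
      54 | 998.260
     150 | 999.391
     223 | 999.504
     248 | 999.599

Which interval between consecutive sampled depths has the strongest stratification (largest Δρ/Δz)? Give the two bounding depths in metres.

54–150 m

Compute the density gradient over each adjacent pair:
  54–150 m: Δρ/Δz = 1.131/96 = 0.012 kg m⁻⁴
  150–223 m: Δρ/Δz = 0.113/73 = 1.5 × 10⁻³ kg m⁻⁴
  223–248 m: Δρ/Δz = 0.095/25 = 3.8 × 10⁻³ kg m⁻⁴
The largest gradient is in the 54–150 m interval — the pycnocline.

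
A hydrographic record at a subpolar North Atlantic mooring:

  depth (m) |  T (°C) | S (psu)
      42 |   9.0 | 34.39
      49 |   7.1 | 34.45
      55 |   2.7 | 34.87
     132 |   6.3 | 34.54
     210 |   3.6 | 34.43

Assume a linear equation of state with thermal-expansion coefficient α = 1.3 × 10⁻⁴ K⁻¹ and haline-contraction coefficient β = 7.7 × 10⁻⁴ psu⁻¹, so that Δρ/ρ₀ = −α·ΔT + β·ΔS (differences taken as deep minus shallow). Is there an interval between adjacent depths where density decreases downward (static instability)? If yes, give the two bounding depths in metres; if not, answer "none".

Evaluate Δρ/ρ₀ = −αΔT + βΔS across each adjacent pair:
  42–49 m: −αΔT+βΔS = −(1.3 × 10⁻⁴)(-1.9)+(7.7 × 10⁻⁴)(+0.06) = 2.9 × 10⁻⁴ → stable
  49–55 m: −αΔT+βΔS = −(1.3 × 10⁻⁴)(-4.4)+(7.7 × 10⁻⁴)(+0.42) = 9.0 × 10⁻⁴ → stable
  55–132 m: −αΔT+βΔS = −(1.3 × 10⁻⁴)(+3.6)+(7.7 × 10⁻⁴)(-0.33) = -7.2 × 10⁻⁴ → UNSTABLE
  132–210 m: −αΔT+βΔS = −(1.3 × 10⁻⁴)(-2.7)+(7.7 × 10⁻⁴)(-0.11) = 2.7 × 10⁻⁴ → stable
The 55–132 m interval has Δρ < 0: lighter water underlies denser water.

55–132 m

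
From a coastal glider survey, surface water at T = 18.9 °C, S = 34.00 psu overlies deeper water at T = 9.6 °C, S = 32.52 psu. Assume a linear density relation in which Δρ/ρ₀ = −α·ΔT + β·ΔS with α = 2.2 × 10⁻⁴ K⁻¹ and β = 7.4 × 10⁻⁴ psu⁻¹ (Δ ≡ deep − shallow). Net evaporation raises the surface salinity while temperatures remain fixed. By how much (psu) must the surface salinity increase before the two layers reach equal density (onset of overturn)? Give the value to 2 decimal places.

Neutral buoyancy requires −α(T_deep − T_surf) + β(S_deep − S_surf′) = 0.
S_surf′ = S_deep − (α/β)·ΔT = 32.52 − (2.2 × 10⁻⁴/7.4 × 10⁻⁴)·(-9.3) = 35.2849 psu.
Increase required: 35.2849 − 34.00 = 1.2849 psu.

1.28 psu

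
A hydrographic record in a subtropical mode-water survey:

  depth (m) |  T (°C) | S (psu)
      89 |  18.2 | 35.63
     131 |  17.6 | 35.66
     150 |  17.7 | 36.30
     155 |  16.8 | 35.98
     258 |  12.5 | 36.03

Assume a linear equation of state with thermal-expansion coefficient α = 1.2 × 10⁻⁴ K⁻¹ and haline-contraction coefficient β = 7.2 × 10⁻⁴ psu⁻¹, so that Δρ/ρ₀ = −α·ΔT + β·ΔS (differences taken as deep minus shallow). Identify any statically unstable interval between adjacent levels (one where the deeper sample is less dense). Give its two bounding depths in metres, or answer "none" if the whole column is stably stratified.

150–155 m

Evaluate Δρ/ρ₀ = −αΔT + βΔS across each adjacent pair:
  89–131 m: −αΔT+βΔS = −(1.2 × 10⁻⁴)(-0.6)+(7.2 × 10⁻⁴)(+0.03) = 9.4 × 10⁻⁵ → stable
  131–150 m: −αΔT+βΔS = −(1.2 × 10⁻⁴)(+0.1)+(7.2 × 10⁻⁴)(+0.64) = 4.5 × 10⁻⁴ → stable
  150–155 m: −αΔT+βΔS = −(1.2 × 10⁻⁴)(-0.9)+(7.2 × 10⁻⁴)(-0.32) = -1.2 × 10⁻⁴ → UNSTABLE
  155–258 m: −αΔT+βΔS = −(1.2 × 10⁻⁴)(-4.3)+(7.2 × 10⁻⁴)(+0.05) = 5.5 × 10⁻⁴ → stable
The 150–155 m interval has Δρ < 0: lighter water underlies denser water.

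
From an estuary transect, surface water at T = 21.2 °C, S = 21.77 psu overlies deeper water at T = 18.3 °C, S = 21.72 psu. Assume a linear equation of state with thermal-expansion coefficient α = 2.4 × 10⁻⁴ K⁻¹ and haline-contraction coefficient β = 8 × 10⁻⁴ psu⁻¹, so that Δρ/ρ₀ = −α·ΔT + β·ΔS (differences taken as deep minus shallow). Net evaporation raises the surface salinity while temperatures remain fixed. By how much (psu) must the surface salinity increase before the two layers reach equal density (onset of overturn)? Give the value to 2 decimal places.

0.82 psu

Neutral buoyancy requires −α(T_deep − T_surf) + β(S_deep − S_surf′) = 0.
S_surf′ = S_deep − (α/β)·ΔT = 21.72 − (2.4 × 10⁻⁴/8 × 10⁻⁴)·(-2.9) = 22.5900 psu.
Increase required: 22.5900 − 21.77 = 0.8200 psu.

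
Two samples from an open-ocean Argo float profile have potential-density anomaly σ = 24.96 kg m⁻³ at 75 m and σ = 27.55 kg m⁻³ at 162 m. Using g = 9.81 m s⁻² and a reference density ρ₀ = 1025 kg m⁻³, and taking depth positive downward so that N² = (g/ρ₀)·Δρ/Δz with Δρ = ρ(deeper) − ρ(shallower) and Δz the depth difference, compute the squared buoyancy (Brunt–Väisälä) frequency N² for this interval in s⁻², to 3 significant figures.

Δρ = 1027.55 − 1024.96 = 2.59 kg m⁻³ over Δz = 162 − 75 = 87 m.
N² = (9.81/1025) × (2.59/87) = 2.8492 × 10⁻⁴ s⁻² ≈ 2.85 × 10⁻⁴ s⁻².
A positive N² confirms static stability across the interval.

2.85 × 10⁻⁴ s⁻²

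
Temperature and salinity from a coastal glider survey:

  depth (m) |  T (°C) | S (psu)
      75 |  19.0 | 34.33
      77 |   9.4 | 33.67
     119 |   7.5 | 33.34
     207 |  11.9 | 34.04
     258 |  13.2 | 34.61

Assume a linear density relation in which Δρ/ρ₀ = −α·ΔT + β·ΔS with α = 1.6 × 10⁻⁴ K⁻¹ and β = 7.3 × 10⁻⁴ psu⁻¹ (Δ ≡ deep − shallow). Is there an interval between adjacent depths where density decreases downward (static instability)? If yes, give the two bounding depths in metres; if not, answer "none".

119–207 m

Evaluate Δρ/ρ₀ = −αΔT + βΔS across each adjacent pair:
  75–77 m: −αΔT+βΔS = −(1.6 × 10⁻⁴)(-9.6)+(7.3 × 10⁻⁴)(-0.66) = 1.1 × 10⁻³ → stable
  77–119 m: −αΔT+βΔS = −(1.6 × 10⁻⁴)(-1.9)+(7.3 × 10⁻⁴)(-0.33) = 6.3 × 10⁻⁵ → stable
  119–207 m: −αΔT+βΔS = −(1.6 × 10⁻⁴)(+4.4)+(7.3 × 10⁻⁴)(+0.70) = -1.9 × 10⁻⁴ → UNSTABLE
  207–258 m: −αΔT+βΔS = −(1.6 × 10⁻⁴)(+1.3)+(7.3 × 10⁻⁴)(+0.57) = 2.1 × 10⁻⁴ → stable
The 119–207 m interval has Δρ < 0: lighter water underlies denser water.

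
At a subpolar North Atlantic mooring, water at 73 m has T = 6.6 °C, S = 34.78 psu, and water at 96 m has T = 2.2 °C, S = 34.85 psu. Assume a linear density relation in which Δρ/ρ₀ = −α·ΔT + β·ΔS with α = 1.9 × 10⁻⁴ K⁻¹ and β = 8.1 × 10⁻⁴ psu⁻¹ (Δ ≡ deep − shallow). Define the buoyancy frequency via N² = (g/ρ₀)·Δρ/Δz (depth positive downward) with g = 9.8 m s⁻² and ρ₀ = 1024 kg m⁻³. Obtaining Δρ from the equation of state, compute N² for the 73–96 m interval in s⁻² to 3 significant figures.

ΔT = -4.4 K, ΔS = +0.07 psu (deep − shallow).
Δρ/ρ₀ = −αΔT + βΔS = 8.36 × 10⁻⁴ + 5.67 × 10⁻⁵ = 8.927 × 10⁻⁴, so Δρ ≈ 0.9141 kg m⁻³.
N² = (g/ρ₀)·Δρ/Δz = g·(Δρ/ρ₀)/Δz = 9.8 × 8.927 × 10⁻⁴ / 23 = 3.8037 × 10⁻⁴ s⁻² ≈ 3.80 × 10⁻⁴ s⁻².

3.80 × 10⁻⁴ s⁻²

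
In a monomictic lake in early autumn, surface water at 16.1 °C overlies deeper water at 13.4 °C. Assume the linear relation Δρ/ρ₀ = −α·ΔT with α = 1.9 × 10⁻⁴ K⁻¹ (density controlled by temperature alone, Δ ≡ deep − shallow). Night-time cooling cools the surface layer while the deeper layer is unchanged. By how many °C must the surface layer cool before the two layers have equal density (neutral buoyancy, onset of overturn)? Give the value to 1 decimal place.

With temperature the only control, equal density requires T_surf′ = T_deep.
T_surf′ = 13.4 °C.
Cooling required: 16.1 − 13.4 = 2.7 °C.

2.7 °C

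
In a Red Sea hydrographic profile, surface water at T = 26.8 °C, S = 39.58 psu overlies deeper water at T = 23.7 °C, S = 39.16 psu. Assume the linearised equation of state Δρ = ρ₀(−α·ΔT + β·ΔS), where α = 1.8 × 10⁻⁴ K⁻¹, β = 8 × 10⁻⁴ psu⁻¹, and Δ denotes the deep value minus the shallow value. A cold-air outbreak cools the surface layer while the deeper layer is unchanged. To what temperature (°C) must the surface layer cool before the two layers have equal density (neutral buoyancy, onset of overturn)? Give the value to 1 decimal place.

25.6 °C

Neutral buoyancy requires Δρ = 0, i.e. −α(T_deep − T_surf′) + β(S_deep − S_surf) = 0.
T_surf′ = T_deep − (β/α)·ΔS = 23.7 − (8 × 10⁻⁴/1.8 × 10⁻⁴)·(-0.42) = 25.567 °C.
Cooling required: 26.8 − (25.567) = 1.233 °C.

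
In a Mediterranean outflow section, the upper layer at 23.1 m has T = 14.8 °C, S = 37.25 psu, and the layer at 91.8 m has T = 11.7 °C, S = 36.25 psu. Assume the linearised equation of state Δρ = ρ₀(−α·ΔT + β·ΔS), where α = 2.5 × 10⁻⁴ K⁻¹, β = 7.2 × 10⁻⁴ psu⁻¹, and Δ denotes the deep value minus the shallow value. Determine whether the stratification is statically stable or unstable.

ΔT = 11.7 − 14.8 = -3.1 K and ΔS = 36.25 − 37.25 = -1.00 psu (deep − shallow).
−αΔT = 7.75 × 10⁻⁴; βΔS = -7.20 × 10⁻⁴; sum Δρ/ρ₀ = 5.50 × 10⁻⁵.
Δρ/ρ₀ > 0, so Δρ > 0: deeper water is denser → statically stable.

stable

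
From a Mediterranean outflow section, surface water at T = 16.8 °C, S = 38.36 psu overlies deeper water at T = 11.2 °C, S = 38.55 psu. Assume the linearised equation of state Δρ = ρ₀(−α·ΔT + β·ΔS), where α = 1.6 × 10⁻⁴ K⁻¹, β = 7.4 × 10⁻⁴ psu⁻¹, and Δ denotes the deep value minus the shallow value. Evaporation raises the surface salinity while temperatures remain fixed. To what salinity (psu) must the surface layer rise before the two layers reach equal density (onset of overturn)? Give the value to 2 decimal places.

Neutral buoyancy requires −α(T_deep − T_surf) + β(S_deep − S_surf′) = 0.
S_surf′ = S_deep − (α/β)·ΔT = 38.55 − (1.6 × 10⁻⁴/7.4 × 10⁻⁴)·(-5.6) = 39.7608 psu.
Increase required: 39.7608 − 38.36 = 1.4008 psu.

39.76 psu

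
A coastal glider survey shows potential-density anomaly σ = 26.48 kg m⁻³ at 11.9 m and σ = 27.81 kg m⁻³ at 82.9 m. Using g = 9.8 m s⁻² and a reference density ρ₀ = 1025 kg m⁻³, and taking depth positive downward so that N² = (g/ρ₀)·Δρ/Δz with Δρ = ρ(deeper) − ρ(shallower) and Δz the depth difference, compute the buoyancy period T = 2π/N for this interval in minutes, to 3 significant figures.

7.82 min

Δρ = 1027.81 − 1026.48 = 1.33 kg m⁻³ over Δz = 82.9 − 11.9 = 71 m.
N² = (9.8/1025) × (1.33/71) = 1.7910 × 10⁻⁴ s⁻².
N = √(1.7910 × 10⁻⁴) = 0.013383 rad s⁻¹, so T = 2π/N = 469.49 s = 7.8248 min ≈ 7.82 min.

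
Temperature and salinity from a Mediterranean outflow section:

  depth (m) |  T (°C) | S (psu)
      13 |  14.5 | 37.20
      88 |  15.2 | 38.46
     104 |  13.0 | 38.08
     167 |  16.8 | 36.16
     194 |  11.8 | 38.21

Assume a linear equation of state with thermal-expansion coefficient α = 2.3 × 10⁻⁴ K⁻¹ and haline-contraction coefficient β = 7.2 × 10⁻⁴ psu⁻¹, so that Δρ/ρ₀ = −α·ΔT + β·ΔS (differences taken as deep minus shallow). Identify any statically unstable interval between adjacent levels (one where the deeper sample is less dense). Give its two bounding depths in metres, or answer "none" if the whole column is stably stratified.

104–167 m

Evaluate Δρ/ρ₀ = −αΔT + βΔS across each adjacent pair:
  13–88 m: −αΔT+βΔS = −(2.3 × 10⁻⁴)(+0.7)+(7.2 × 10⁻⁴)(+1.26) = 7.5 × 10⁻⁴ → stable
  88–104 m: −αΔT+βΔS = −(2.3 × 10⁻⁴)(-2.2)+(7.2 × 10⁻⁴)(-0.38) = 2.3 × 10⁻⁴ → stable
  104–167 m: −αΔT+βΔS = −(2.3 × 10⁻⁴)(+3.8)+(7.2 × 10⁻⁴)(-1.92) = -2.3 × 10⁻³ → UNSTABLE
  167–194 m: −αΔT+βΔS = −(2.3 × 10⁻⁴)(-5.0)+(7.2 × 10⁻⁴)(+2.05) = 2.6 × 10⁻³ → stable
The 104–167 m interval has Δρ < 0: lighter water underlies denser water.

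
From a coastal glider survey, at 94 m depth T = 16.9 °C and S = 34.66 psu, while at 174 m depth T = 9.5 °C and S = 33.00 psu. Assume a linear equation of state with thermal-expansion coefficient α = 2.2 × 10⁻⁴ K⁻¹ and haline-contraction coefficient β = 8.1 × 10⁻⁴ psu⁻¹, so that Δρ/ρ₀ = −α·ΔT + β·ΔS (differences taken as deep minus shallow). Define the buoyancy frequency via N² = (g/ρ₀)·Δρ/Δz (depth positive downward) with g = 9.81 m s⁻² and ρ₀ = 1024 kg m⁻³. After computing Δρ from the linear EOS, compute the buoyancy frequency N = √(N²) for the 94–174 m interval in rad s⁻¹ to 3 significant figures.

ΔT = -7.4 K, ΔS = -1.66 psu (deep − shallow).
Δρ/ρ₀ = −αΔT + βΔS = 1.628 × 10⁻³ − 1.3446 × 10⁻³ = 2.834 × 10⁻⁴, so Δρ ≈ 0.2902 kg m⁻³.
N² = (g/ρ₀)·Δρ/Δz = g·(Δρ/ρ₀)/Δz = 9.81 × 2.834 × 10⁻⁴ / 80 = 3.4752 × 10⁻⁵ s⁻².
N = √(3.4752 × 10⁻⁵) = 5.8951 × 10⁻³ rad s⁻¹ ≈ 5.90 × 10⁻³ rad s⁻¹.

5.90 × 10⁻³ rad s⁻¹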